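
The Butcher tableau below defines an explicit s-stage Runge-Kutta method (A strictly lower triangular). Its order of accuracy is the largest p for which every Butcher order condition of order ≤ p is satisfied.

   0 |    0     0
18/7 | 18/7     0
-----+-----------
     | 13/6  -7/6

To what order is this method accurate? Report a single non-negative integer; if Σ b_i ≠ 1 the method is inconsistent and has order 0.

b = (13/6, -7/6)
c = (0, 18/7)
Σ b_i: 13/6·1 + (-7/6)·1 = 1 ✓
b·c: (-7/6)·18/7 = -3 ≠ 1/2 ⇒ order 1.

1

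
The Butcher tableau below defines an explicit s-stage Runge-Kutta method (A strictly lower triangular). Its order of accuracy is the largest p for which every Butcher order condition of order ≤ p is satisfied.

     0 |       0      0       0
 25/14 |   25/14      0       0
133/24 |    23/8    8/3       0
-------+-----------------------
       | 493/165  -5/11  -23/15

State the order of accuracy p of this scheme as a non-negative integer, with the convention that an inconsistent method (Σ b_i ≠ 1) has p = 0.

b = (493/165, -5/11, -23/15)
c = (0, 25/14, 133/24)
Ac = (0, 0, 100/21)
Σ b_i: 493/165·1 + (-5/11)·1 + (-23/15)·1 = 1 ✓
b·c: (-5/11)·25/14 + (-23/15)·133/24 = -258043/27720 ≠ 1/2 ⇒ order 1.

1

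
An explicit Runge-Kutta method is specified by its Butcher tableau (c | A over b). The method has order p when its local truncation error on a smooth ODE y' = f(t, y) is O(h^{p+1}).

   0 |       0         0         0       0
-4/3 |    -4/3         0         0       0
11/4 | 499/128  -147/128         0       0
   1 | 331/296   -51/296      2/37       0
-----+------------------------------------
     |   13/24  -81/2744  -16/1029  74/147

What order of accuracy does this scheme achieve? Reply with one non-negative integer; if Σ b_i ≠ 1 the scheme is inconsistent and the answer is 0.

b = (13/24, -81/2744, -16/1029, 74/147)
c = (0, -4/3, 11/4, 1)
Ac = (0, 0, 49/32, 14/37)
Σ b_i: 13/24·1 + (-81/2744)·1 + (-16/1029)·1 + 74/147·1 = 1 ✓
b·c: (-81/2744)·(-4/3) + (-16/1029)·11/4 + 74/147·1 = 1/2 ✓
b·c²: (-81/2744)·16/9 + (-16/1029)·121/16 + 74/147·1 = 1/3 ✓
b·Ac: (-16/1029)·49/32 + 74/147·14/37 = 1/6 ✓
b·c³: (-81/2744)·(-64/27) + (-16/1029)·1331/64 + 74/147·1 = 1/4 ✓
b·(c∘Ac): (-16/1029)·539/128 + 74/147·14/37 = 1/8 ✓
b·Ac²: (-16/1029)·(-49/24) + 74/147·91/888 = 1/12 ✓
b·A²c: 74/147·49/592 = 1/24 ✓; 4 stages ⇒ order 4.

4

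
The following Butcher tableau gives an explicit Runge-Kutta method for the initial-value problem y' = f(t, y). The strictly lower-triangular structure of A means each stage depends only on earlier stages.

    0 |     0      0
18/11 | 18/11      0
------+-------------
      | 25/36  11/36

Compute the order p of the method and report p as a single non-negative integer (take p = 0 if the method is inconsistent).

2

b = (25/36, 11/36)
c = (0, 18/11)
Σ b_i: 25/36·1 + 11/36·1 = 1 ✓
b·c: 11/36·18/11 = 1/2 ✓; 2 stages ⇒ order 2.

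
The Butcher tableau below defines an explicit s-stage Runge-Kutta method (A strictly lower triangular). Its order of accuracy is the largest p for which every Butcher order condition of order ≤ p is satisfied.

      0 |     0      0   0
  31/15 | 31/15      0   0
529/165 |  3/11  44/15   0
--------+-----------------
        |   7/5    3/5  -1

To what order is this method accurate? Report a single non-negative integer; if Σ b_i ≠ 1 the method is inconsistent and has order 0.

1

b = (7/5, 3/5, -1)
c = (0, 31/15, 529/165)
Ac = (0, 0, 1364/225)
Σ b_i: 7/5·1 + 3/5·1 + (-1)·1 = 1 ✓
b·c: 3/5·31/15 + (-1)·529/165 = -1622/825 ≠ 1/2 ⇒ order 1.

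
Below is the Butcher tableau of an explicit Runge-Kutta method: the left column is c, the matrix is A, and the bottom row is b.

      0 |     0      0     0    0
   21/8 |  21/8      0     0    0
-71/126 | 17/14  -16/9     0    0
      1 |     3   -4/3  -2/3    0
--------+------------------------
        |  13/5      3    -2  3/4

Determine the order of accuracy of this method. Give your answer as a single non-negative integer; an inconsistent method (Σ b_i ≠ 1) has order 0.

b = (13/5, 3, -2, 3/4)
c = (0, 21/8, -71/126, 1)
Ac = (0, 0, -14/3, -1181/378)
Σ b_i: 13/5·1 + 3·1 + (-2)·1 + 3/4·1 = 87/20 ≠ 1 ⇒ order 0.

0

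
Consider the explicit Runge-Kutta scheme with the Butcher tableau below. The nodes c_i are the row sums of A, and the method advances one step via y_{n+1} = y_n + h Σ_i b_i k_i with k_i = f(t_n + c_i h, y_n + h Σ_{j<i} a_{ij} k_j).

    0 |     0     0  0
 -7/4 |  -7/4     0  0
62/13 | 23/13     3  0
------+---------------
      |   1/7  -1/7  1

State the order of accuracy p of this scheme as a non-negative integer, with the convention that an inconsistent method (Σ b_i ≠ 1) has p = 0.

1

b = (1/7, -1/7, 1)
c = (0, -7/4, 62/13)
Ac = (0, 0, -21/4)
Σ b_i: 1/7·1 + (-1/7)·1 + 1·1 = 1 ✓
b·c: (-1/7)·(-7/4) + 1·62/13 = 261/52 ≠ 1/2 ⇒ order 1.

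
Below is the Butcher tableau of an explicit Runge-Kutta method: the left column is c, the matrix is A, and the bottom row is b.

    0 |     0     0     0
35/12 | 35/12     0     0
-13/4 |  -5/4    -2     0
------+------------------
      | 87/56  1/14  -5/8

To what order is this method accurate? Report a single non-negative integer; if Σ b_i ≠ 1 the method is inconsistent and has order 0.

1

b = (87/56, 1/14, -5/8)
c = (0, 35/12, -13/4)
Ac = (0, 0, -35/6)
Σ b_i: 87/56·1 + 1/14·1 + (-5/8)·1 = 1 ✓
b·c: 1/14·35/12 + (-5/8)·(-13/4) = 215/96 ≠ 1/2 ⇒ order 1.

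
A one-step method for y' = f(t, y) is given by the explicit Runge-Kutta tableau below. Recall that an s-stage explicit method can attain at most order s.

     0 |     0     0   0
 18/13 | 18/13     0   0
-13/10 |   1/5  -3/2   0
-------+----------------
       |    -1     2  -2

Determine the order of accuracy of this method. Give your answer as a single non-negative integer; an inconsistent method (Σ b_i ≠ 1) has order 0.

0

b = (-1, 2, -2)
c = (0, 18/13, -13/10)
Ac = (0, 0, -27/13)
Σ b_i: (-1)·1 + 2·1 + (-2)·1 = -1 ≠ 1 ⇒ order 0.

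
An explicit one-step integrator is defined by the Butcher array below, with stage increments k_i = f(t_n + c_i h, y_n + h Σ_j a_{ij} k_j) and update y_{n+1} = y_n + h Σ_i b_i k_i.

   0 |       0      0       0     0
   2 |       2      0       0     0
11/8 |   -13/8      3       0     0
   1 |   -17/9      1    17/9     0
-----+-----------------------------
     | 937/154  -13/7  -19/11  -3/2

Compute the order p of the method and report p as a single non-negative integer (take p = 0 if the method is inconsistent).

1

b = (937/154, -13/7, -19/11, -3/2)
c = (0, 2, 11/8, 1)
Ac = (0, 0, 6, 331/72)
Σ b_i: 937/154·1 + (-13/7)·1 + (-19/11)·1 + (-3/2)·1 = 1 ✓
b·c: (-13/7)·2 + (-19/11)·11/8 + (-3/2)·1 = -425/56 ≠ 1/2 ⇒ order 1.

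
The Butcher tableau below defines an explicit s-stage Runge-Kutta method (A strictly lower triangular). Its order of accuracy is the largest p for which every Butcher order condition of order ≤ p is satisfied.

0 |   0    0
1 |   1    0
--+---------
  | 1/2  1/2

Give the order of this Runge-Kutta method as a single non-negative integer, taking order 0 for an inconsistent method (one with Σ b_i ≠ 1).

b = (1/2, 1/2)
c = (0, 1)
Σ b_i: 1/2·1 + 1/2·1 = 1 ✓
b·c: 1/2·1 = 1/2 ✓; 2 stages ⇒ order 2.

2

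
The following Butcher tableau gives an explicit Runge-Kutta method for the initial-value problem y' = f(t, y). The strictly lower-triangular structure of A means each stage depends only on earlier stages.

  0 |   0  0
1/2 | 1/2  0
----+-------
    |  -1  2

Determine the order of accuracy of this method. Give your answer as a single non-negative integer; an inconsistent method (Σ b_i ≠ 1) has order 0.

b = (-1, 2)
c = (0, 1/2)
Σ b_i: (-1)·1 + 2·1 = 1 ✓
b·c: 2·1/2 = 1 ≠ 1/2 ⇒ order 1.

1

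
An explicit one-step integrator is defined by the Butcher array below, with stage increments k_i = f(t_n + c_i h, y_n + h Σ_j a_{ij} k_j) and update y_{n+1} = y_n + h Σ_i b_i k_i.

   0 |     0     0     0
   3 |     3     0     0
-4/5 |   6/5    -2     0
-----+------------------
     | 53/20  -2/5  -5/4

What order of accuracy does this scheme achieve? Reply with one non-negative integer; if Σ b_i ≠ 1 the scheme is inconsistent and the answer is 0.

1

b = (53/20, -2/5, -5/4)
c = (0, 3, -4/5)
Ac = (0, 0, -6)
Σ b_i: 53/20·1 + (-2/5)·1 + (-5/4)·1 = 1 ✓
b·c: (-2/5)·3 + (-5/4)·(-4/5) = -1/5 ≠ 1/2 ⇒ order 1.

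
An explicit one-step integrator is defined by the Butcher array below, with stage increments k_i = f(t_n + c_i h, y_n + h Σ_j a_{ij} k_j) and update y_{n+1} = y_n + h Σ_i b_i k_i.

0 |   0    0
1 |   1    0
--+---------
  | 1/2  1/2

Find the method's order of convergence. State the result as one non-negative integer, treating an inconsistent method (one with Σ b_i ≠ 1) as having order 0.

2

b = (1/2, 1/2)
c = (0, 1)
Σ b_i: 1/2·1 + 1/2·1 = 1 ✓
b·c: 1/2·1 = 1/2 ✓; 2 stages ⇒ order 2.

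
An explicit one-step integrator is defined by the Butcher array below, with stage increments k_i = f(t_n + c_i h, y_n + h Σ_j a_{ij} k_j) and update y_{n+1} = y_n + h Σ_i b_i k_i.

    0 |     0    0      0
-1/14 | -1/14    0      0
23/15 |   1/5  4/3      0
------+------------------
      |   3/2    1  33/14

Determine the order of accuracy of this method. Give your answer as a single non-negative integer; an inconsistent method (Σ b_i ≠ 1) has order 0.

b = (3/2, 1, 33/14)
c = (0, -1/14, 23/15)
Ac = (0, 0, -2/21)
Σ b_i: 3/2·1 + 1·1 + 33/14·1 = 34/7 ≠ 1 ⇒ order 0.

0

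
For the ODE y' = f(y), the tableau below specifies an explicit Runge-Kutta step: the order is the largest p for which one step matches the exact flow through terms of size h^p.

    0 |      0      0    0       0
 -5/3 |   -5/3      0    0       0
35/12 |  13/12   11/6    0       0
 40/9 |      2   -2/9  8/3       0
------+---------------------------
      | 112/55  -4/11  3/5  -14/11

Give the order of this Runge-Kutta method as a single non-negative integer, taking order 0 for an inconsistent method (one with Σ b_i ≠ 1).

1

b = (112/55, -4/11, 3/5, -14/11)
c = (0, -5/3, 35/12, 40/9)
Ac = (0, 0, -55/18, 220/27)
Σ b_i: 112/55·1 + (-4/11)·1 + 3/5·1 + (-14/11)·1 = 1 ✓
b·c: (-4/11)·(-5/3) + 3/5·35/12 + (-14/11)·40/9 = -1307/396 ≠ 1/2 ⇒ order 1.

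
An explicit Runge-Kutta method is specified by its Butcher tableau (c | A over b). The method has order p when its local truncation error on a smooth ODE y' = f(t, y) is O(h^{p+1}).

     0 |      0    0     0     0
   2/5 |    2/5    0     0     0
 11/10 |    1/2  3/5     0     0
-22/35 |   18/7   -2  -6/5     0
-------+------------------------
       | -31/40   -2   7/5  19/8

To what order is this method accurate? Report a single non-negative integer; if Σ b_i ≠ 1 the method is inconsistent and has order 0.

b = (-31/40, -2, 7/5, 19/8)
c = (0, 2/5, 11/10, -22/35)
Ac = (0, 0, 6/25, -53/25)
Σ b_i: (-31/40)·1 + (-2)·1 + 7/5·1 + 19/8·1 = 1 ✓
b·c: (-2)·2/5 + 7/5·11/10 + 19/8·(-22/35) = -527/700 ≠ 1/2 ⇒ order 1.

1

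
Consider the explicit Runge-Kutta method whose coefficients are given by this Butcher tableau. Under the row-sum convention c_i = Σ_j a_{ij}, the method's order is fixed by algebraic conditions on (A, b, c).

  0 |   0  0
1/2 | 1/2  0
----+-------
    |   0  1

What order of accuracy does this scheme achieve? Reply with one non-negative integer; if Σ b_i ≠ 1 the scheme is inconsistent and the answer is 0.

2

b = (0, 1)
c = (0, 1/2)
Σ b_i: 1·1 = 1 ✓
b·c: 1·1/2 = 1/2 ✓; 2 stages ⇒ order 2.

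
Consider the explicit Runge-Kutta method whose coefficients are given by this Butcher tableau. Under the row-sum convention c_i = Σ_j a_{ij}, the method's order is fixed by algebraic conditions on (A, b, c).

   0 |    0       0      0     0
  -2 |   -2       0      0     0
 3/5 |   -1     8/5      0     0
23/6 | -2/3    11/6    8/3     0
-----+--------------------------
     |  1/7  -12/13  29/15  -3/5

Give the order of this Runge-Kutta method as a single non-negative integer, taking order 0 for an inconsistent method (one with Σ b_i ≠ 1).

b = (1/7, -12/13, 29/15, -3/5)
c = (0, -2, 3/5, 23/6)
Ac = (0, 0, -16/5, -31/15)
Σ b_i: 1/7·1 + (-12/13)·1 + 29/15·1 + (-3/5)·1 = 151/273 ≠ 1 ⇒ order 0.

0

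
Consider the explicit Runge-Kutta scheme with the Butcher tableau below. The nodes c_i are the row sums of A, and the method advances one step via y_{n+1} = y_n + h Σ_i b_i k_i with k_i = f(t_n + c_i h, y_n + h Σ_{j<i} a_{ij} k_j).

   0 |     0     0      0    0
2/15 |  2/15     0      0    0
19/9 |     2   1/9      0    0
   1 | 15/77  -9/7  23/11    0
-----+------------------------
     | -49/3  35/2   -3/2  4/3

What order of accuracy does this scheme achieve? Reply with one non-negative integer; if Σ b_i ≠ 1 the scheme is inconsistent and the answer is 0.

b = (-49/3, 35/2, -3/2, 4/3)
c = (0, 2/15, 19/9, 1)
Ac = (0, 0, 2/135, 14701/3465)
Σ b_i: (-49/3)·1 + 35/2·1 + (-3/2)·1 + 4/3·1 = 1 ✓
b·c: 35/2·2/15 + (-3/2)·19/9 + 4/3·1 = 1/2 ✓
b·c²: 35/2·4/225 + (-3/2)·361/81 + 4/3·1 = -1361/270 ≠ 1/3 ⇒ order 2.
b·Ac: (-3/2)·2/135 + 4/3·14701/3465 = 58573/10395 ≠ 1/6

2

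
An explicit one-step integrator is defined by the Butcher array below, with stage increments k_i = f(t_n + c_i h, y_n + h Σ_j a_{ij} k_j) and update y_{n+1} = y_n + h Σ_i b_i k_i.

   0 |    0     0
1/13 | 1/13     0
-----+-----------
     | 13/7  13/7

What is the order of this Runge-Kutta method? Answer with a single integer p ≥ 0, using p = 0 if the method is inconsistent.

b = (13/7, 13/7)
c = (0, 1/13)
Σ b_i: 13/7·1 + 13/7·1 = 26/7 ≠ 1 ⇒ order 0.

0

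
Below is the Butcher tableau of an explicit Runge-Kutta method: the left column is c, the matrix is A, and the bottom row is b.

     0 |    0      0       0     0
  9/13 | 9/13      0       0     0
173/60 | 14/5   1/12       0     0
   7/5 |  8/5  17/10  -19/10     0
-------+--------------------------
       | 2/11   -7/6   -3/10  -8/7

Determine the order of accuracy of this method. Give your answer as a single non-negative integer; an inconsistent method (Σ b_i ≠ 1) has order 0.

0

b = (2/11, -7/6, -3/10, -8/7)
c = (0, 9/13, 173/60, 7/5)
Ac = (0, 0, 3/52, -33551/7800)
Σ b_i: 2/11·1 + (-7/6)·1 + (-3/10)·1 + (-8/7)·1 = -2804/1155 ≠ 1 ⇒ order 0.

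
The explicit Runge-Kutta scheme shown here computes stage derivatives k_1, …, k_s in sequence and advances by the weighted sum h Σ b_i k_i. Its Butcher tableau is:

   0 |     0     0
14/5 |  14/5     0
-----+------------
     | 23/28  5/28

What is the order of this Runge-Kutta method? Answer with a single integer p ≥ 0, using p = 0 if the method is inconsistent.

2

b = (23/28, 5/28)
c = (0, 14/5)
Σ b_i: 23/28·1 + 5/28·1 = 1 ✓
b·c: 5/28·14/5 = 1/2 ✓; 2 stages ⇒ order 2.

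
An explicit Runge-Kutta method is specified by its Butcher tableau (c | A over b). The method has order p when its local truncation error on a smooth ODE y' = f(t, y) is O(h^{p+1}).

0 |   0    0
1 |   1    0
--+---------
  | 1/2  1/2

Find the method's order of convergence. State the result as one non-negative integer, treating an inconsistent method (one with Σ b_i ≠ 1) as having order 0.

b = (1/2, 1/2)
c = (0, 1)
Σ b_i: 1/2·1 + 1/2·1 = 1 ✓
b·c: 1/2·1 = 1/2 ✓; 2 stages ⇒ order 2.

2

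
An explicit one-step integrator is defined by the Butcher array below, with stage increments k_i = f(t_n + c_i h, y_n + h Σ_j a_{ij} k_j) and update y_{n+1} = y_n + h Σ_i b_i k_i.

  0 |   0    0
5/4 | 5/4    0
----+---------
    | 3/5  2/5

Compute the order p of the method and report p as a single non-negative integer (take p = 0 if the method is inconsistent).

2

b = (3/5, 2/5)
c = (0, 5/4)
Σ b_i: 3/5·1 + 2/5·1 = 1 ✓
b·c: 2/5·5/4 = 1/2 ✓; 2 stages ⇒ order 2.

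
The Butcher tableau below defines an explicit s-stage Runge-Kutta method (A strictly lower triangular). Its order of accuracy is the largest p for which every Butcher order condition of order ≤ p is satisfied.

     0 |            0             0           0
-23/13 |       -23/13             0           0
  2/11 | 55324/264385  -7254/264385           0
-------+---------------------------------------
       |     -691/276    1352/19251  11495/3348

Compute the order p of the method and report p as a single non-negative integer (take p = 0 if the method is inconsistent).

3

b = (-691/276, 1352/19251, 11495/3348)
c = (0, -23/13, 2/11)
Ac = (0, 0, 558/11495)
Σ b_i: (-691/276)·1 + 1352/19251·1 + 11495/3348·1 = 1 ✓
b·c: 1352/19251·(-23/13) + 11495/3348·2/11 = 1/2 ✓
b·c²: 1352/19251·529/169 + 11495/3348·4/121 = 1/3 ✓
b·Ac: 11495/3348·558/11495 = 1/6 ✓; 3 stages ⇒ order 3.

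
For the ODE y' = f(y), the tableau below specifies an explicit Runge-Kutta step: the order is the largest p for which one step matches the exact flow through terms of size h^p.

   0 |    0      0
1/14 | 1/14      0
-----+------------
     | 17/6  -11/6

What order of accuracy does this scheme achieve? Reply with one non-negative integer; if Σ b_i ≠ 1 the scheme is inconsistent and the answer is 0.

b = (17/6, -11/6)
c = (0, 1/14)
Σ b_i: 17/6·1 + (-11/6)·1 = 1 ✓
b·c: (-11/6)·1/14 = -11/84 ≠ 1/2 ⇒ order 1.

1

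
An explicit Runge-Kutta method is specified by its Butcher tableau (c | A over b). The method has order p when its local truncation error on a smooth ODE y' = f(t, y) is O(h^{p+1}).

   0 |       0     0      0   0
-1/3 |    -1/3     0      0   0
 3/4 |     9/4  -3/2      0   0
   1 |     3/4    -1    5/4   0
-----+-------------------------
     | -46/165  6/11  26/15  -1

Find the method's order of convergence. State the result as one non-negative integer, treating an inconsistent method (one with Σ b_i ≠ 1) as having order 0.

b = (-46/165, 6/11, 26/15, -1)
c = (0, -1/3, 3/4, 1)
Ac = (0, 0, 1/2, 61/48)
Σ b_i: (-46/165)·1 + 6/11·1 + 26/15·1 + (-1)·1 = 1 ✓
b·c: 6/11·(-1/3) + 26/15·3/4 + (-1)·1 = 13/110 ≠ 1/2 ⇒ order 1.

1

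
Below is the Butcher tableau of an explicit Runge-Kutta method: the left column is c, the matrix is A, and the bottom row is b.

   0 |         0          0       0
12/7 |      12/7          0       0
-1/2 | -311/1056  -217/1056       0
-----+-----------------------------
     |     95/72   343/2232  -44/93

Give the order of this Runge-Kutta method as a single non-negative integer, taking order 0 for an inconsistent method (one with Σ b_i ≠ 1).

b = (95/72, 343/2232, -44/93)
c = (0, 12/7, -1/2)
Ac = (0, 0, -31/88)
Σ b_i: 95/72·1 + 343/2232·1 + (-44/93)·1 = 1 ✓
b·c: 343/2232·12/7 + (-44/93)·(-1/2) = 1/2 ✓
b·c²: 343/2232·144/49 + (-44/93)·1/4 = 1/3 ✓
b·Ac: (-44/93)·(-31/88) = 1/6 ✓; 3 stages ⇒ order 3.

3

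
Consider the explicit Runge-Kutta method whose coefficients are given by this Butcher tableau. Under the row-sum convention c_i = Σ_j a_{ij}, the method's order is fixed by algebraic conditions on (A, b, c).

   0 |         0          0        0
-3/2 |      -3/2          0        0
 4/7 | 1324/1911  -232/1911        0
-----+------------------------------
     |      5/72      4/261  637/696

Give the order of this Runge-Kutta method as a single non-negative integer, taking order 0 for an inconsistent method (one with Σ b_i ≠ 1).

b = (5/72, 4/261, 637/696)
c = (0, -3/2, 4/7)
Ac = (0, 0, 116/637)
Σ b_i: 5/72·1 + 4/261·1 + 637/696·1 = 1 ✓
b·c: 4/261·(-3/2) + 637/696·4/7 = 1/2 ✓
b·c²: 4/261·9/4 + 637/696·16/49 = 1/3 ✓
b·Ac: 637/696·116/637 = 1/6 ✓; 3 stages ⇒ order 3.

3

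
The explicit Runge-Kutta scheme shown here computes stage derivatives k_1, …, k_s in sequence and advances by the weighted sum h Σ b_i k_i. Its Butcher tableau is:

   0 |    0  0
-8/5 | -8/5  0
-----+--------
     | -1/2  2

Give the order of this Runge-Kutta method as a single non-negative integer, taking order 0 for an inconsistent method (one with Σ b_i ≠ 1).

0

b = (-1/2, 2)
c = (0, -8/5)
Σ b_i: (-1/2)·1 + 2·1 = 3/2 ≠ 1 ⇒ order 0.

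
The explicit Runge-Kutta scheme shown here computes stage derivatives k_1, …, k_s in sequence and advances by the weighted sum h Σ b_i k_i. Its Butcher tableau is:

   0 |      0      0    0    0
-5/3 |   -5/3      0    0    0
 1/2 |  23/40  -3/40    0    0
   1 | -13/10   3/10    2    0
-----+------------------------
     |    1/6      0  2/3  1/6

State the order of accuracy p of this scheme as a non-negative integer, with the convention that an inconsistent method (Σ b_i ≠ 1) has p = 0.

b = (1/6, 0, 2/3, 1/6)
c = (0, -5/3, 1/2, 1)
Ac = (0, 0, 1/8, 1/2)
Σ b_i: 1/6·1 + 2/3·1 + 1/6·1 = 1 ✓
b·c: 2/3·1/2 + 1/6·1 = 1/2 ✓
b·c²: 2/3·1/4 + 1/6·1 = 1/3 ✓
b·Ac: 2/3·1/8 + 1/6·1/2 = 1/6 ✓
b·c³: 2/3·1/8 + 1/6·1 = 1/4 ✓
b·(c∘Ac): 2/3·1/16 + 1/6·1/2 = 1/8 ✓
b·Ac²: 2/3·(-5/24) + 1/6·4/3 = 1/12 ✓
b·A²c: 1/6·1/4 = 1/24 ✓; 4 stages ⇒ order 4.

4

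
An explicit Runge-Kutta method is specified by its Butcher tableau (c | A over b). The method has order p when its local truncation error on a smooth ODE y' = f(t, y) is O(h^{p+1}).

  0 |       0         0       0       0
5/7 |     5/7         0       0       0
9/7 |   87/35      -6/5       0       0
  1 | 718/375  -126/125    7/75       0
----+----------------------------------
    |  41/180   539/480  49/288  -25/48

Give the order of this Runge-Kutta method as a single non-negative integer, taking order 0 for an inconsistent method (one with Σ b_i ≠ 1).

b = (41/180, 539/480, 49/288, -25/48)
c = (0, 5/7, 9/7, 1)
Ac = (0, 0, -6/7, -3/5)
Σ b_i: 41/180·1 + 539/480·1 + 49/288·1 + (-25/48)·1 = 1 ✓
b·c: 539/480·5/7 + 49/288·9/7 + (-25/48)·1 = 1/2 ✓
b·c²: 539/480·25/49 + 49/288·81/49 + (-25/48)·1 = 1/3 ✓
b·Ac: 49/288·(-6/7) + (-25/48)·(-3/5) = 1/6 ✓
b·c³: 539/480·125/343 + 49/288·729/343 + (-25/48)·1 = 1/4 ✓
b·(c∘Ac): 49/288·(-54/49) + (-25/48)·(-3/5) = 1/8 ✓
b·Ac²: 49/288·(-30/49) + (-25/48)·(-9/25) = 1/12 ✓
b·A²c: (-25/48)·(-2/25) = 1/24 ✓; 4 stages ⇒ order 4.

4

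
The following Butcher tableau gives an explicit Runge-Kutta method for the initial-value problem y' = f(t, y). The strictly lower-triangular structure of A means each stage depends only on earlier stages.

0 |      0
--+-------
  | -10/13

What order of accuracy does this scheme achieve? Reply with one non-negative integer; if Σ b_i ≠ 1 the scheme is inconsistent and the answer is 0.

b = (-10/13)
c = (0)
Σ b_i: (-10/13)·1 = -10/13 ≠ 1 ⇒ order 0.

0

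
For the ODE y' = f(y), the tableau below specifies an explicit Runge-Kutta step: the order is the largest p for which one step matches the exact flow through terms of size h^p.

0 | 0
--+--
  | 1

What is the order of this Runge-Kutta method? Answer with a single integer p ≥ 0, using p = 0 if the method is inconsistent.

b = (1)
c = (0)
Σ b_i: 1·1 = 1 ✓; 1 stage ⇒ order 1.

1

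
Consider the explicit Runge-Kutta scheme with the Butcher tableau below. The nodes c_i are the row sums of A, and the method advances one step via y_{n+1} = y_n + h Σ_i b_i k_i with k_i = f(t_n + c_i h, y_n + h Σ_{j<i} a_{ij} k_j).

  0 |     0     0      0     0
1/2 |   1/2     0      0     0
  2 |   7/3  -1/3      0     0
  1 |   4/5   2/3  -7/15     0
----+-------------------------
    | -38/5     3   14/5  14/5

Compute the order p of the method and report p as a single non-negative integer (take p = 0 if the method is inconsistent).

1

b = (-38/5, 3, 14/5, 14/5)
c = (0, 1/2, 2, 1)
Ac = (0, 0, -1/6, -3/5)
Σ b_i: (-38/5)·1 + 3·1 + 14/5·1 + 14/5·1 = 1 ✓
b·c: 3·1/2 + 14/5·2 + 14/5·1 = 99/10 ≠ 1/2 ⇒ order 1.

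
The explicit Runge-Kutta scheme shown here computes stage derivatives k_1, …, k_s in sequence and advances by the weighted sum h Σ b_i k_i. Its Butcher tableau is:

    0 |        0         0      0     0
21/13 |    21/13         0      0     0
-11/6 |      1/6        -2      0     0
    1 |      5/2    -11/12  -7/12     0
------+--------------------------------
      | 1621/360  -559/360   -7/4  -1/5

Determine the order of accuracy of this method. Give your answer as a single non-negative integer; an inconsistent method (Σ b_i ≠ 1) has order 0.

b = (1621/360, -559/360, -7/4, -1/5)
c = (0, 21/13, -11/6, 1)
Ac = (0, 0, -42/13, -385/936)
Σ b_i: 1621/360·1 + (-559/360)·1 + (-7/4)·1 + (-1/5)·1 = 1 ✓
b·c: (-559/360)·21/13 + (-7/4)·(-11/6) + (-1/5)·1 = 1/2 ✓
b·c²: (-559/360)·441/169 + (-7/4)·121/36 + (-1/5)·1 = -94853/9360 ≠ 1/3 ⇒ order 2.
b·Ac: (-7/4)·(-42/13) + (-1/5)·(-385/936) = 413/72 ≠ 1/6

2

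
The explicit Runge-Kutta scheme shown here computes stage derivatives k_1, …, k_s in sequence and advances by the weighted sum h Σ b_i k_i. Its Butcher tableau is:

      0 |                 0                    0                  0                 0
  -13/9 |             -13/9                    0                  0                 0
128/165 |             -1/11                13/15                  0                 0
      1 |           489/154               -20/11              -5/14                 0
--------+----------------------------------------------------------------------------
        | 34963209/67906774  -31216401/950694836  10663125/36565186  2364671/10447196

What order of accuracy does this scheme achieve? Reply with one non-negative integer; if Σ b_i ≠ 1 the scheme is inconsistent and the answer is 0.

b = (34963209/67906774, -31216401/950694836, 10663125/36565186, 2364671/10447196)
c = (0, -13/9, 128/165, 1)
Ac = (0, 0, -169/135, 148/63)
Σ b_i: 34963209/67906774·1 + (-31216401/950694836)·1 + 10663125/36565186·1 + 2364671/10447196·1 = 1 ✓
b·c: (-31216401/950694836)·(-13/9) + 10663125/36565186·128/165 + 2364671/10447196·1 = 1/2 ✓
b·c²: (-31216401/950694836)·169/81 + 10663125/36565186·16384/27225 + 2364671/10447196·1 = 1/3 ✓
b·Ac: 10663125/36565186·(-169/135) + 2364671/10447196·148/63 = 1/6 ✓
b·c³: (-31216401/950694836)·(-2197/729) + 10663125/36565186·2097152/4492125 + 2364671/10447196·1 = 715888739/1551408606 ≠ 1/4 ⇒ order 3.
b·(c∘Ac): 10663125/36565186·(-21632/22275) + 2364671/10447196·148/63 = 122681681/493630011 ≠ 1/8
b·Ac²: 10663125/36565186·2197/1215 + 2364671/10447196·(-1375028/343035) = -32421906239/85327473330 ≠ 1/12
b·A²c: 2364671/10447196·169/378 = 399629399/3949040088 ≠ 1/24

3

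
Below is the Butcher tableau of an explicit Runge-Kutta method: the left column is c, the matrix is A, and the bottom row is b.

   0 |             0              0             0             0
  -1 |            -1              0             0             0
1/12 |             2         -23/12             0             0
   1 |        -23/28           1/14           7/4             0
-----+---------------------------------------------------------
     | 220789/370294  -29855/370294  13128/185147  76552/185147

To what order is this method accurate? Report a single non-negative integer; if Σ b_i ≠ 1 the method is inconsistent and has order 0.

3

b = (220789/370294, -29855/370294, 13128/185147, 76552/185147)
c = (0, -1, 1/12, 1)
Ac = (0, 0, 23/12, 25/336)
Σ b_i: 220789/370294·1 + (-29855/370294)·1 + 13128/185147·1 + 76552/185147·1 = 1 ✓
b·c: (-29855/370294)·(-1) + 13128/185147·1/12 + 76552/185147·1 = 1/2 ✓
b·c²: (-29855/370294)·1 + 13128/185147·1/144 + 76552/185147·1 = 1/3 ✓
b·Ac: 13128/185147·23/12 + 76552/185147·25/336 = 1/6 ✓
b·c³: (-29855/370294)·(-1) + 13128/185147·1/1728 + 76552/185147·1 = 6587071/13330584 ≠ 1/4 ⇒ order 3.
b·(c∘Ac): 13128/185147·23/144 + 76552/185147·25/336 = 23378/555441 ≠ 1/8
b·Ac²: 13128/185147·(-23/12) + 76552/185147·337/4032 = -1350985/13330584 ≠ 1/12
b·A²c: 76552/185147·161/48 = 1540609/1110882 ≠ 1/24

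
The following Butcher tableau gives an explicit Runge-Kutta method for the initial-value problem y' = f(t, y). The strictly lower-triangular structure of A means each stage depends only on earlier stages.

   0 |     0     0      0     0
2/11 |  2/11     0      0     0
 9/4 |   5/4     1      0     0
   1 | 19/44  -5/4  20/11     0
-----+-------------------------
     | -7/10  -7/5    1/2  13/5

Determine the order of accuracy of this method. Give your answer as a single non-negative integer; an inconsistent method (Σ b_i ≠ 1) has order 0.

b = (-7/10, -7/5, 1/2, 13/5)
c = (0, 2/11, 9/4, 1)
Ac = (0, 0, 2/11, 85/22)
Σ b_i: (-7/10)·1 + (-7/5)·1 + 1/2·1 + 13/5·1 = 1 ✓
b·c: (-7/5)·2/11 + 1/2·9/4 + 13/5·1 = 1527/440 ≠ 1/2 ⇒ order 1.

1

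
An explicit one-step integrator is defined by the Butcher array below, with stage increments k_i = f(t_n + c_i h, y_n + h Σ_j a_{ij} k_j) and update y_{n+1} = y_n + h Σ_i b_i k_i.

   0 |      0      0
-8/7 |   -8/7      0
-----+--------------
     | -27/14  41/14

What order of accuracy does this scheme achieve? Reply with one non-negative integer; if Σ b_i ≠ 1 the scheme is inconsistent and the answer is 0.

1

b = (-27/14, 41/14)
c = (0, -8/7)
Σ b_i: (-27/14)·1 + 41/14·1 = 1 ✓
b·c: 41/14·(-8/7) = -164/49 ≠ 1/2 ⇒ order 1.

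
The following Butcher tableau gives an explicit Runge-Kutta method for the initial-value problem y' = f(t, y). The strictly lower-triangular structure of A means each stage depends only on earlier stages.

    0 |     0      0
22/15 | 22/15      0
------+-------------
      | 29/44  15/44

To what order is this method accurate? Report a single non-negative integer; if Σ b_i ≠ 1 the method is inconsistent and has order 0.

b = (29/44, 15/44)
c = (0, 22/15)
Σ b_i: 29/44·1 + 15/44·1 = 1 ✓
b·c: 15/44·22/15 = 1/2 ✓; 2 stages ⇒ order 2.

2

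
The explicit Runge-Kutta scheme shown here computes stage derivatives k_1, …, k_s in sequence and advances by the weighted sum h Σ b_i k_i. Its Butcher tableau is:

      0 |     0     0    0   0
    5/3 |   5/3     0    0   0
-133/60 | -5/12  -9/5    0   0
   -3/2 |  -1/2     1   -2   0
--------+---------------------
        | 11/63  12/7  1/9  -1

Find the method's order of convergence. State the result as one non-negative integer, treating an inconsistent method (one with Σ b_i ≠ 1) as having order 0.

1

b = (11/63, 12/7, 1/9, -1)
c = (0, 5/3, -133/60, -3/2)
Ac = (0, 0, -3, 61/10)
Σ b_i: 11/63·1 + 12/7·1 + 1/9·1 + (-1)·1 = 1 ✓
b·c: 12/7·5/3 + 1/9·(-133/60) + (-1)·(-3/2) = 15539/3780 ≠ 1/2 ⇒ order 1.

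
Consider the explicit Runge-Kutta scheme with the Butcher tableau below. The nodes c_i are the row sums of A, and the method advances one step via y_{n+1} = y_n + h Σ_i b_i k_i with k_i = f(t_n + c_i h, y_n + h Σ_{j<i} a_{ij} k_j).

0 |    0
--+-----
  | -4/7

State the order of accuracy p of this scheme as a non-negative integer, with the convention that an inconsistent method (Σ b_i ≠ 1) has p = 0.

b = (-4/7)
c = (0)
Σ b_i: (-4/7)·1 = -4/7 ≠ 1 ⇒ order 0.

0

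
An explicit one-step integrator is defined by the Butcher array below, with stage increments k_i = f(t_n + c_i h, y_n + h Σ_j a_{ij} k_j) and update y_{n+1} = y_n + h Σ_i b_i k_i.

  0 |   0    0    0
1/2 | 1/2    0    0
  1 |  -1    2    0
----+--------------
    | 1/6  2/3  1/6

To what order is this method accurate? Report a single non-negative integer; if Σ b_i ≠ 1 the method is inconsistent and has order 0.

b = (1/6, 2/3, 1/6)
c = (0, 1/2, 1)
Ac = (0, 0, 1)
Σ b_i: 1/6·1 + 2/3·1 + 1/6·1 = 1 ✓
b·c: 2/3·1/2 + 1/6·1 = 1/2 ✓
b·c²: 2/3·1/4 + 1/6·1 = 1/3 ✓
b·Ac: 1/6·1 = 1/6 ✓; 3 stages ⇒ order 3.

3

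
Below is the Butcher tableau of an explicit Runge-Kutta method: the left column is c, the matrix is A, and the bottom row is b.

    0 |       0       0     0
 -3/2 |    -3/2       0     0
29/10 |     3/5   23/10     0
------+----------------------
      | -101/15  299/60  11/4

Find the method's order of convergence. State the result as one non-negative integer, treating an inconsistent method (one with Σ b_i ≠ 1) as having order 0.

b = (-101/15, 299/60, 11/4)
c = (0, -3/2, 29/10)
Ac = (0, 0, -69/20)
Σ b_i: (-101/15)·1 + 299/60·1 + 11/4·1 = 1 ✓
b·c: 299/60·(-3/2) + 11/4·29/10 = 1/2 ✓
b·c²: 299/60·9/4 + 11/4·841/100 = 1717/50 ≠ 1/3 ⇒ order 2.
b·Ac: 11/4·(-69/20) = -759/80 ≠ 1/6

2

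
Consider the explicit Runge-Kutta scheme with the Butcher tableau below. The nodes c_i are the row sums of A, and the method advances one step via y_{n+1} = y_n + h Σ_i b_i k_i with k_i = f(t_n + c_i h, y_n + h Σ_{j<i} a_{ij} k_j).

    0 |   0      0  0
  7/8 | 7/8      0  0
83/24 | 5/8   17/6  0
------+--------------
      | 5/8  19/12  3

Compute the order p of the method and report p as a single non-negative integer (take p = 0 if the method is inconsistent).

b = (5/8, 19/12, 3)
c = (0, 7/8, 83/24)
Ac = (0, 0, 119/48)
Σ b_i: 5/8·1 + 19/12·1 + 3·1 = 125/24 ≠ 1 ⇒ order 0.

0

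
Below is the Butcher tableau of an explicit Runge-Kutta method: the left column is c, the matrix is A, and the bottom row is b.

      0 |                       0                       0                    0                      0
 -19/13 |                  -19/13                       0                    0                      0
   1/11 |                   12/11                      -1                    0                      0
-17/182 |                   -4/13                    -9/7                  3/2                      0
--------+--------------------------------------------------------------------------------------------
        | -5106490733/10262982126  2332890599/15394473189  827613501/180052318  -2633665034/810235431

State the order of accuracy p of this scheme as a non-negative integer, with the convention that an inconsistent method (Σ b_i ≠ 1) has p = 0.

b = (-5106490733/10262982126, 2332890599/15394473189, 827613501/180052318, -2633665034/810235431)
c = (0, -19/13, 1/11, -17/182)
Ac = (0, 0, 19/13, 4035/2002)
Σ b_i: (-5106490733/10262982126)·1 + 2332890599/15394473189·1 + 827613501/180052318·1 + (-2633665034/810235431)·1 = 1 ✓
b·c: 2332890599/15394473189·(-19/13) + 827613501/180052318·1/11 + (-2633665034/810235431)·(-17/182) = 1/2 ✓
b·c²: 2332890599/15394473189·361/169 + 827613501/180052318·1/121 + (-2633665034/810235431)·289/33124 = 1/3 ✓
b·Ac: 827613501/180052318·19/13 + (-2633665034/810235431)·4035/2002 = 1/6 ✓
b·c³: 2332890599/15394473189·(-6859/2197) + 827613501/180052318·1/1331 + (-2633665034/810235431)·(-4913/6028568) = -6565222546049/14058124884804 ≠ 1/4 ⇒ order 3.
b·(c∘Ac): 827613501/180052318·19/143 + (-2633665034/810235431)·(-68595/364364) = 4292792501/3511020201 ≠ 1/8
b·Ac²: 827613501/180052318·(-361/169) + (-2633665034/810235431)·(-782709/286286) = -71967616099/77242444422 ≠ 1/12
b·A²c: (-2633665034/810235431)·57/26 = -1924601371/270078477 ≠ 1/24

3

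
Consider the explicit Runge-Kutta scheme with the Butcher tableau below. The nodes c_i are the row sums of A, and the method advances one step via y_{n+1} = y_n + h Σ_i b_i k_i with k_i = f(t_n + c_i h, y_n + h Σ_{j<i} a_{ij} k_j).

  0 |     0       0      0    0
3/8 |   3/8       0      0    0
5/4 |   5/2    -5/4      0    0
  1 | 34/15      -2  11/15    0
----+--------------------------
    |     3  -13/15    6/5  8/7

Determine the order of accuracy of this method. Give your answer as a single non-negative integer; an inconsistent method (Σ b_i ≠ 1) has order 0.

0

b = (3, -13/15, 6/5, 8/7)
c = (0, 3/8, 5/4, 1)
Ac = (0, 0, -15/32, 1/6)
Σ b_i: 3·1 + (-13/15)·1 + 6/5·1 + 8/7·1 = 94/21 ≠ 1 ⇒ order 0.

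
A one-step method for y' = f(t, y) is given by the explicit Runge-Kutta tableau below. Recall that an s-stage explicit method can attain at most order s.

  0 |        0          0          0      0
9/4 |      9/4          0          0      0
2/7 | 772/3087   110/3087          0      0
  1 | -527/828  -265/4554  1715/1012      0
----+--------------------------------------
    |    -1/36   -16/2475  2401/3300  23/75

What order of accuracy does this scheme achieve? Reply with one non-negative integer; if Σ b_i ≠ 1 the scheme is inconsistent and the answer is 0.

b = (-1/36, -16/2475, 2401/3300, 23/75)
c = (0, 9/4, 2/7, 1)
Ac = (0, 0, 55/686, 65/184)
Σ b_i: (-1/36)·1 + (-16/2475)·1 + 2401/3300·1 + 23/75·1 = 1 ✓
b·c: (-16/2475)·9/4 + 2401/3300·2/7 + 23/75·1 = 1/2 ✓
b·c²: (-16/2475)·81/16 + 2401/3300·4/49 + 23/75·1 = 1/3 ✓
b·Ac: 2401/3300·55/686 + 23/75·65/184 = 1/6 ✓
b·c³: (-16/2475)·729/64 + 2401/3300·8/343 + 23/75·1 = 1/4 ✓
b·(c∘Ac): 2401/3300·55/2401 + 23/75·65/184 = 1/8 ✓
b·Ac²: 2401/3300·495/2744 + 23/75·(-5/32) = 1/12 ✓
b·A²c: 23/75·25/184 = 1/24 ✓; 4 stages ⇒ order 4.

4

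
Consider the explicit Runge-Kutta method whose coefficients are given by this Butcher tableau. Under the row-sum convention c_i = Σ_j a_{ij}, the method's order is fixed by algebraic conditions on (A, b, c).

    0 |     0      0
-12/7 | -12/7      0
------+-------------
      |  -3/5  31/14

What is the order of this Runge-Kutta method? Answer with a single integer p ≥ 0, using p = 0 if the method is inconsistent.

0

b = (-3/5, 31/14)
c = (0, -12/7)
Σ b_i: (-3/5)·1 + 31/14·1 = 113/70 ≠ 1 ⇒ order 0.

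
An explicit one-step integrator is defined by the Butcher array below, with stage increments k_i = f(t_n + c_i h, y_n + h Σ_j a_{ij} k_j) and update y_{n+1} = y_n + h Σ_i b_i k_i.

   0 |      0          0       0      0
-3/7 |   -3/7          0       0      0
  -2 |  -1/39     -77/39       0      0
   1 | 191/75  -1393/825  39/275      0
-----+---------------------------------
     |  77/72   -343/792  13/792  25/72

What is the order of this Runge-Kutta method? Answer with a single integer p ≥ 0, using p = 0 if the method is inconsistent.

4

b = (77/72, -343/792, 13/792, 25/72)
c = (0, -3/7, -2, 1)
Ac = (0, 0, 11/13, 11/25)
Σ b_i: 77/72·1 + (-343/792)·1 + 13/792·1 + 25/72·1 = 1 ✓
b·c: (-343/792)·(-3/7) + 13/792·(-2) + 25/72·1 = 1/2 ✓
b·c²: (-343/792)·9/49 + 13/792·4 + 25/72·1 = 1/3 ✓
b·Ac: 13/792·11/13 + 25/72·11/25 = 1/6 ✓
b·c³: (-343/792)·(-27/343) + 13/792·(-8) + 25/72·1 = 1/4 ✓
b·(c∘Ac): 13/792·(-22/13) + 25/72·11/25 = 1/8 ✓
b·Ac²: 13/792·(-33/91) + 25/72·9/35 = 1/12 ✓
b·A²c: 25/72·3/25 = 1/24 ✓; 4 stages ⇒ order 4.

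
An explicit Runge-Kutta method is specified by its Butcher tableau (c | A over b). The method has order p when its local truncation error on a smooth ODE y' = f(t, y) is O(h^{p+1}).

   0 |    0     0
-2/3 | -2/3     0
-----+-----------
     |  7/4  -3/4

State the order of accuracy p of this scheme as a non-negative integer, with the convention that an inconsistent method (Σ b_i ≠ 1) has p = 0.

b = (7/4, -3/4)
c = (0, -2/3)
Σ b_i: 7/4·1 + (-3/4)·1 = 1 ✓
b·c: (-3/4)·(-2/3) = 1/2 ✓; 2 stages ⇒ order 2.

2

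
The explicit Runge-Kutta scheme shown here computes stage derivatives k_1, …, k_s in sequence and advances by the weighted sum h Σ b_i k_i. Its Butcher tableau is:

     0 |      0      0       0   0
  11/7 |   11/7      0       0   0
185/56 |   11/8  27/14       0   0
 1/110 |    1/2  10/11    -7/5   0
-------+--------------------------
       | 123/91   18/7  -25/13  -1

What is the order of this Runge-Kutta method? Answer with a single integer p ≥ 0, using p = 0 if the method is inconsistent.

1

b = (123/91, 18/7, -25/13, -1)
c = (0, 11/7, 185/56, 1/110)
Ac = (0, 0, 297/98, -179/56)
Σ b_i: 123/91·1 + 18/7·1 + (-25/13)·1 + (-1)·1 = 1 ✓
b·c: 18/7·11/7 + (-25/13)·185/56 + (-1)·1/110 = -650613/280280 ≠ 1/2 ⇒ order 1.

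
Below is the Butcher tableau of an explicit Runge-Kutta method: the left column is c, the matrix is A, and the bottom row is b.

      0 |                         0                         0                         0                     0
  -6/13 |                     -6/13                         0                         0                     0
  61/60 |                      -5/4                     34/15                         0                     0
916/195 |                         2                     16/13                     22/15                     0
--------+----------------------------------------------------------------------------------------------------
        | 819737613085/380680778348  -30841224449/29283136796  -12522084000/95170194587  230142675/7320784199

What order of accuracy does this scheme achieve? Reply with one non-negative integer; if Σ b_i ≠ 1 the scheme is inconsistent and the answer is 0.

b = (819737613085/380680778348, -30841224449/29283136796, -12522084000/95170194587, 230142675/7320784199)
c = (0, -6/13, 61/60, 916/195)
Ac = (0, 0, -68/65, 70199/76050)
Σ b_i: 819737613085/380680778348·1 + (-30841224449/29283136796)·1 + (-12522084000/95170194587)·1 + 230142675/7320784199·1 = 1 ✓
b·c: (-30841224449/29283136796)·(-6/13) + (-12522084000/95170194587)·61/60 + 230142675/7320784199·916/195 = 1/2 ✓
b·c²: (-30841224449/29283136796)·36/169 + (-12522084000/95170194587)·3721/3600 + 230142675/7320784199·839056/38025 = 1/3 ✓
b·Ac: (-12522084000/95170194587)·(-68/65) + 230142675/7320784199·70199/76050 = 1/6 ✓
b·c³: (-30841224449/29283136796)·(-216/2197) + (-12522084000/95170194587)·226981/216000 + 230142675/7320784199·768575296/7414875 = 4666597464064873/1447538659668270 ≠ 1/4 ⇒ order 3.
b·(c∘Ac): (-12522084000/95170194587)·(-1037/975) + 230142675/7320784199·32151142/7414875 = 199944126298198/723769329834135 ≠ 1/8
b·Ac²: (-12522084000/95170194587)·408/845 + 230142675/7320784199·105477407/59319000 = -261444013393/34261270051320 ≠ 1/12
b·A²c: 230142675/7320784199·(-1496/975) = -4590579224/95170194587 ≠ 1/24

3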